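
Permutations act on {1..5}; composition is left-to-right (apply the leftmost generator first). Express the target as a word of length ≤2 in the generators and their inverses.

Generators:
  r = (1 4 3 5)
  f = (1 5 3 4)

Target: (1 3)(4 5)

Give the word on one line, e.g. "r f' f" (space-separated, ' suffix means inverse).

r' r'

  after r': (1 5 3 4)
  after r': (1 3)(4 5)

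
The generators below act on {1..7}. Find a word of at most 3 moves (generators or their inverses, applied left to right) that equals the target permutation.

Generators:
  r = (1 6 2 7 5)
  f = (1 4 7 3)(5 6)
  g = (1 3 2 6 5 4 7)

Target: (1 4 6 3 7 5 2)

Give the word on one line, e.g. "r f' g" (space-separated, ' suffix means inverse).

g' g'

  after g': (1 7 4 5 6 2 3)
  after g': (1 4 6 3 7 5 2)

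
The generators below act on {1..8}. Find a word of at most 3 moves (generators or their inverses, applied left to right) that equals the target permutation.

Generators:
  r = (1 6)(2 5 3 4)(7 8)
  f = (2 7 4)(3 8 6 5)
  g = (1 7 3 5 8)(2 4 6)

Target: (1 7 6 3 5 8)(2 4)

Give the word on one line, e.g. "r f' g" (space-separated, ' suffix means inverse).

r' g' f'

  after r': (1 6)(2 4 3 5)(7 8)
  after g': (1 4 7 5 6 8)
  after f': (1 7 6 3 5 8)(2 4)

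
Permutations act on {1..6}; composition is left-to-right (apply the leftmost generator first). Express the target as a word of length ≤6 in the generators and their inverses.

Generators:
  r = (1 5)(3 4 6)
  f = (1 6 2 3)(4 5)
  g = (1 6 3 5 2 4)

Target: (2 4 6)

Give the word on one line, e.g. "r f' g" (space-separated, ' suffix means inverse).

g' g' g' r'

  after g': (1 4 2 5 3 6)
  after g': (1 2 3)(4 5 6)
  after g': (1 5)(2 6)(3 4)
  after r': (2 4 6)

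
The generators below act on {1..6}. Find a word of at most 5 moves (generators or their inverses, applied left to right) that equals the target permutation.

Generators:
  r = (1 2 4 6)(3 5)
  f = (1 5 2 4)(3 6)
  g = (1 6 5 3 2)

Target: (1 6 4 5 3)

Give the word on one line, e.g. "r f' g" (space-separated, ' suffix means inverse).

  after g: (1 6 5 3 2)
  after f: (1 3 4)(2 5 6)
  after f: (1 6 4 5 3)

g f f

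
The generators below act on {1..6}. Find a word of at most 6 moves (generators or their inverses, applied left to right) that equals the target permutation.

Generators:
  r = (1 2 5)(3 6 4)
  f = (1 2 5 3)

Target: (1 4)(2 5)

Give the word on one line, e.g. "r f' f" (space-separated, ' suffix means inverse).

r f' f' r'

  after r: (1 2 5)(3 6 4)
  after f': (3 6 4 5)
  after f': (1 3 6 4 2)
  after r': (1 4)(2 5)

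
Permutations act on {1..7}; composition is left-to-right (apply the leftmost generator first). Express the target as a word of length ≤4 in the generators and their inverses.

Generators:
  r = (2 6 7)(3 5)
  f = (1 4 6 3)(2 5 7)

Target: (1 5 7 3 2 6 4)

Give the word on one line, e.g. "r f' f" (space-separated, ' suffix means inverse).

  after f': (1 3 6 4)(2 7 5)
  after r': (1 5 7 3 2 6 4)

f' r'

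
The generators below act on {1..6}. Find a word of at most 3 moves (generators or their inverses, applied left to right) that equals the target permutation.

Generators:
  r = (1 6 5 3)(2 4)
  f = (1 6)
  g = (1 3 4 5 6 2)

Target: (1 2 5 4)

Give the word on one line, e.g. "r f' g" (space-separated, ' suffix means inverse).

  after r: (1 6 5 3)(2 4)
  after g: (1 2 5 4)

r g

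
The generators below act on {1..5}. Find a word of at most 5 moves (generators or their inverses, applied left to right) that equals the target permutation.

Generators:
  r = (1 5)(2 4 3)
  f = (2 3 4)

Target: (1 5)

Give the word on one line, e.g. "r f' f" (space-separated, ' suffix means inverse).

r r r

  after r: (1 5)(2 4 3)
  after r: (2 3 4)
  after r: (1 5)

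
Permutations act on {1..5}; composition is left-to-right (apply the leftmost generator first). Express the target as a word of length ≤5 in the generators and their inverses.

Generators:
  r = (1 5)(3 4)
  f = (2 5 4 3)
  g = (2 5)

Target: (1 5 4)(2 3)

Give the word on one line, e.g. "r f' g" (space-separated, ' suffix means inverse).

  after f: (2 5 4 3)
  after f: (2 4)(3 5)
  after g': (2 4 5 3)
  after r': (1 5 4)(2 3)

f f g' r'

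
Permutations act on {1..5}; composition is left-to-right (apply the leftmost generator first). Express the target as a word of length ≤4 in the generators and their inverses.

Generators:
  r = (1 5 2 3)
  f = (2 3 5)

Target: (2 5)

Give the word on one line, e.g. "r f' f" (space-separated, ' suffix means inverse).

r r f r

  after r: (1 5 2 3)
  after r: (1 2)(3 5)
  after f: (1 3 2)
  after r: (2 5)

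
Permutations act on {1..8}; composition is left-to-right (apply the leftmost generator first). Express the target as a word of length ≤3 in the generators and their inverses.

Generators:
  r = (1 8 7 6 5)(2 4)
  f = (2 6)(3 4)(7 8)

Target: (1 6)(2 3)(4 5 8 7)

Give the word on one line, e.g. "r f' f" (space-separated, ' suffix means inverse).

  after r: (1 8 7 6 5)(2 4)
  after f: (1 7 2 3 4 6 5)
  after r: (1 6)(2 3)(4 5 8 7)

r f r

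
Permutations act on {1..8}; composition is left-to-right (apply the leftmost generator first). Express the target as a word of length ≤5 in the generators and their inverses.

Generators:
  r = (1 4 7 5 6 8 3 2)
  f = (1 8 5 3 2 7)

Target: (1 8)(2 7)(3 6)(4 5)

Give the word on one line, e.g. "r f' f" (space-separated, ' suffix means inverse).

  after r': (1 2 3 8 6 5 7 4)
  after f: (1 7 4 8 6 3 5)
  after r: (1 5 4 3 6 2)
  after f': (1 8)(2 7)(3 6)(4 5)

r' f r f'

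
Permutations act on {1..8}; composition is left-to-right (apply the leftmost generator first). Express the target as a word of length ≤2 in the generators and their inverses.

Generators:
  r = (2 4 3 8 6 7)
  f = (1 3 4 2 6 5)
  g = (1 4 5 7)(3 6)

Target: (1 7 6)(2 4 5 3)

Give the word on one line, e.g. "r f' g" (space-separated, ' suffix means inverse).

g' f'

  after g': (1 7 5 4)(3 6)
  after f': (1 7 6)(2 4 5 3)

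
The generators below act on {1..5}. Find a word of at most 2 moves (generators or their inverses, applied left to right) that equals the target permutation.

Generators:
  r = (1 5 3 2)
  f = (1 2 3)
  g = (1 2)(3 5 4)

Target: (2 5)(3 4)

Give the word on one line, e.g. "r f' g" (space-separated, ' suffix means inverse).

  after r': (1 2 3 5)
  after g: (2 5)(3 4)

r' g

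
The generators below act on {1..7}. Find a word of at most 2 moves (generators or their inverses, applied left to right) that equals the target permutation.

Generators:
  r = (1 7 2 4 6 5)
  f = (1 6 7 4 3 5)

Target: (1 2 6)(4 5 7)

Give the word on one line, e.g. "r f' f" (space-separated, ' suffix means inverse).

  after r: (1 7 2 4 6 5)
  after r: (1 2 6)(4 5 7)

r r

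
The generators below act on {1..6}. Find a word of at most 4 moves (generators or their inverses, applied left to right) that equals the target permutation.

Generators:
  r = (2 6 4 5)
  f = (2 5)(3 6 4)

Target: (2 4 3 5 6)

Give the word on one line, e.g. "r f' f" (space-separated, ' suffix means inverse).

  after f': (2 5)(3 4 6)
  after r: (3 5 6)
  after f: (2 5 4 3)
  after r': (2 4 3 5 6)

f' r f r'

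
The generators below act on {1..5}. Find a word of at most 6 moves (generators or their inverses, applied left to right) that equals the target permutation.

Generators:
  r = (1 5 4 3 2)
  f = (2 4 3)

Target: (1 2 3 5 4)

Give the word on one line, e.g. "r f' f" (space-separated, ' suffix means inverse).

  after r: (1 5 4 3 2)
  after r: (1 4 2 5 3)
  after r: (1 3 5 2 4)
  after f: (1 2 3 5 4)

r r r f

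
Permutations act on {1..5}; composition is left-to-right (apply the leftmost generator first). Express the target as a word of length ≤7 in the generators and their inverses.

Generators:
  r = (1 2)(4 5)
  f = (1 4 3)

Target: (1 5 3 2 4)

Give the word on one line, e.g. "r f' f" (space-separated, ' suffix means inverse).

f r r r f

  after f: (1 4 3)
  after r: (1 5 4 3 2)
  after r: (1 4 3)
  after r: (1 5 4 3 2)
  after f: (1 5 3 2 4)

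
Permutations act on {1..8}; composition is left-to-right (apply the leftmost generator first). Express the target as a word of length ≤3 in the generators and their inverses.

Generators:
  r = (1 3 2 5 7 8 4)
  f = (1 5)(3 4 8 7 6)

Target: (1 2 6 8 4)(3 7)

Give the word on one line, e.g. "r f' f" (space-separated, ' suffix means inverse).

r' f' r

  after r': (1 4 8 7 5 2 3)
  after f': (1 3 5 2 6 7)
  after r: (1 2 6 8 4)(3 7)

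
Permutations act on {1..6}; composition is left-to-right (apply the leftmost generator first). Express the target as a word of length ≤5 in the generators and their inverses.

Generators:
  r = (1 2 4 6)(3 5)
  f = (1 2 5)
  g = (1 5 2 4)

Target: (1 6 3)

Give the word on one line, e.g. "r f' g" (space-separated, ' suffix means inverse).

r f' r'

  after r: (1 2 4 6)(3 5)
  after f': (2 4 6 5 3)
  after r': (1 6 3)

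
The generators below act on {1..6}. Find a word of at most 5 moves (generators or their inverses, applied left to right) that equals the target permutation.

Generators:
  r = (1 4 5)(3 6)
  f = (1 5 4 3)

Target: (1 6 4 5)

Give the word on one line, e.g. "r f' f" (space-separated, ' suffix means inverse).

f' r' f'

  after f': (1 3 4 5)
  after r': (1 6 3)
  after f': (1 6 4 5)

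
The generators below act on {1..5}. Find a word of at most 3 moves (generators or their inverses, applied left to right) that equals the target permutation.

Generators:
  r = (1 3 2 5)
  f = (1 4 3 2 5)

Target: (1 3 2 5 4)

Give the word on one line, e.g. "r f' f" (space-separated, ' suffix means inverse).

  after r: (1 3 2 5)
  after r: (1 2)(3 5)
  after f': (1 3 2 5 4)

r r f'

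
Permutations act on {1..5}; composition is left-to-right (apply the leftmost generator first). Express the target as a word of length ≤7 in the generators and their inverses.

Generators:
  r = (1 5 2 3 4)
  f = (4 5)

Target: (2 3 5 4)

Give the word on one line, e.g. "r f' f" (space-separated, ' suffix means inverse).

  after r': (1 4 3 2 5)
  after f': (1 5)(2 4 3)
  after r': (2 3 5 4)
  after f: (2 3 4)
  after f: (2 3 5 4)

r' f' r' f f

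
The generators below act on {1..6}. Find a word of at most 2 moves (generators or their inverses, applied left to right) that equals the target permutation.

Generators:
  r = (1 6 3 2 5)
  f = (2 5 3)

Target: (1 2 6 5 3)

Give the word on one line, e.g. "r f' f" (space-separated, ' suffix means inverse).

  after r': (1 5 2 3 6)
  after r': (1 2 6 5 3)

r' r'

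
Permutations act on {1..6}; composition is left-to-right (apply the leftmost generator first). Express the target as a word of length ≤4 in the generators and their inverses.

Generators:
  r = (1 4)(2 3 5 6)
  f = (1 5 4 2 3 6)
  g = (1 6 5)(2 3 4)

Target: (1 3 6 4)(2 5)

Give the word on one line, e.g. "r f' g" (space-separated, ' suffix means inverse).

f' r f

  after f': (1 6 3 2 4 5)
  after r: (1 2)(4 6 5)
  after f: (1 3 6 4)(2 5)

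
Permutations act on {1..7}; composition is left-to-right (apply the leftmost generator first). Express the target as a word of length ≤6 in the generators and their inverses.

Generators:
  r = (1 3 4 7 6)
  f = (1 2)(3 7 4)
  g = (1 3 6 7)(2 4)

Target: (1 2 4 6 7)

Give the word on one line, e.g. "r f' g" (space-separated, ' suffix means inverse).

r' f' r' g f

  after r': (1 6 7 4 3)
  after f': (1 6 3 2)
  after r': (1 7 4 3 2 6)
  after g: (2 7)(3 4 6)
  after f: (1 2 4 6 7)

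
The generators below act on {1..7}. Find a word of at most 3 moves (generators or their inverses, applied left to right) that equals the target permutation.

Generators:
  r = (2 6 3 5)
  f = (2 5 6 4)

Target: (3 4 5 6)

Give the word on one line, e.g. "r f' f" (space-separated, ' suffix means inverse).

  after r': (2 5 3 6)
  after f: (2 6 5 3 4)
  after r': (3 4 5 6)

r' f r'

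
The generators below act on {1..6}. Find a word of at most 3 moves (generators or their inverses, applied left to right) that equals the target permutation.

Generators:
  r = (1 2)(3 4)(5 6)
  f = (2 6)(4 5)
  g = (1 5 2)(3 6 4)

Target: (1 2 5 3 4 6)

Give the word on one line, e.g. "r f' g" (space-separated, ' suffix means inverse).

  after f': (2 6)(4 5)
  after r: (1 2 5 3 4 6)

f' r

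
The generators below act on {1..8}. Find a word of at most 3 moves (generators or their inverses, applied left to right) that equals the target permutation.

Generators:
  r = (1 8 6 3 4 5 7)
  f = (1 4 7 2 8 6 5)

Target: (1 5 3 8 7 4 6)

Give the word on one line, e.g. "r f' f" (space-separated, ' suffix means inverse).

  after r': (1 7 5 4 3 6 8)
  after r': (1 5 3 8 7 4 6)

r' r'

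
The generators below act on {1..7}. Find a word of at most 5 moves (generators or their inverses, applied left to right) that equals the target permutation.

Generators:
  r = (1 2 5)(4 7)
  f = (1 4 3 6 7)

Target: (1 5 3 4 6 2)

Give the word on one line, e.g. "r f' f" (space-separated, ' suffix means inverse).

  after r': (1 5 2)(4 7)
  after r': (1 2 5)
  after f: (1 2 5 4 3 6 7)
  after f: (1 2 5 3 7 4 6)
  after r: (1 5 3 4 6 2)

r' r' f f r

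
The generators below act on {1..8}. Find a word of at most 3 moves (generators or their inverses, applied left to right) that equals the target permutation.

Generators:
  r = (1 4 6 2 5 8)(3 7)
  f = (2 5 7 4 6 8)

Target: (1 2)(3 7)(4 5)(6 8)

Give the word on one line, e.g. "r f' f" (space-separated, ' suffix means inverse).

r r r

  after r: (1 4 6 2 5 8)(3 7)
  after r: (1 6 5)(2 8 4)
  after r: (1 2)(3 7)(4 5)(6 8)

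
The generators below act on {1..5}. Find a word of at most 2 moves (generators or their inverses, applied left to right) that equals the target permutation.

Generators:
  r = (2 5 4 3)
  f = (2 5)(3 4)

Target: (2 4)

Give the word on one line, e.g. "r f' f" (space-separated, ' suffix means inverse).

  after f: (2 5)(3 4)
  after r: (2 4)

f r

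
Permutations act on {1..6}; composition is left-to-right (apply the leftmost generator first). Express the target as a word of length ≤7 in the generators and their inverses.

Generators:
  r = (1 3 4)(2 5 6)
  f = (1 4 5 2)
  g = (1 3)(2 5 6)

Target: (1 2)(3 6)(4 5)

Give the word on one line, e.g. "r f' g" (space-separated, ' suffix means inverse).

f' r' f' f' r

  after f': (1 2 5 4)
  after r': (1 6 5 3)
  after f': (1 6 4)(2 5 3)
  after f': (1 6)(2 4)(3 5)
  after r: (1 2)(3 6)(4 5)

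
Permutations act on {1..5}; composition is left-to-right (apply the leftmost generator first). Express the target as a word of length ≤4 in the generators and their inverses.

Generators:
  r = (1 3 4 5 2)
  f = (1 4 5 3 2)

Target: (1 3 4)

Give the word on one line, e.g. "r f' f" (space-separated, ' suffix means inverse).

  after r: (1 3 4 5 2)
  after f: (1 2 4 3 5)
  after f: (2 5 4)
  after r: (1 3 4)

r f f r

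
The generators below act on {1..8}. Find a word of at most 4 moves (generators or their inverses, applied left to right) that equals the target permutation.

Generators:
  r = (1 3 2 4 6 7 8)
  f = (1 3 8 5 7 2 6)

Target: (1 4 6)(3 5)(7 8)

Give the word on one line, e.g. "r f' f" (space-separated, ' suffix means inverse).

  after f: (1 3 8 5 7 2 6)
  after r': (2 4)(3 7)(5 6 8)
  after f': (1 6 3 5 2 4 7)
  after r': (1 4 6)(3 5)(7 8)

f r' f' r'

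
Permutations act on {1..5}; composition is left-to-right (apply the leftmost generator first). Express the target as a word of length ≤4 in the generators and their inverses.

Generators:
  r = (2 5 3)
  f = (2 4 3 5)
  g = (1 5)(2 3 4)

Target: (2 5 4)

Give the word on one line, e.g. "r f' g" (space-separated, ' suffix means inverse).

f' r' r' f

  after f': (2 5 3 4)
  after r': (3 4)
  after r': (2 3 4 5)
  after f: (2 5 4)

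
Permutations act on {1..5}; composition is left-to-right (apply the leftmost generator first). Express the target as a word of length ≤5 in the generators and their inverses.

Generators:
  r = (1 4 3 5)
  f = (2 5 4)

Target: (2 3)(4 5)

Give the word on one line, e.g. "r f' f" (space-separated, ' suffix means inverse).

  after r': (1 5 3 4)
  after r': (1 3)(4 5)
  after r': (1 4 3 5)
  after f': (1 5)(2 4 3)
  after r: (2 3)(4 5)

r' r' r' f' r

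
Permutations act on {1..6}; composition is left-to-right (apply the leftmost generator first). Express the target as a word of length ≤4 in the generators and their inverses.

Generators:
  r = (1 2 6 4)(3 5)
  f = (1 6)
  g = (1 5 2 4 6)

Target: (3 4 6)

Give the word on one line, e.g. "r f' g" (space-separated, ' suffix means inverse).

  after r': (1 4 6 2)(3 5)
  after g': (1 2 6 5 3)
  after r': (3 4 6)

r' g' r'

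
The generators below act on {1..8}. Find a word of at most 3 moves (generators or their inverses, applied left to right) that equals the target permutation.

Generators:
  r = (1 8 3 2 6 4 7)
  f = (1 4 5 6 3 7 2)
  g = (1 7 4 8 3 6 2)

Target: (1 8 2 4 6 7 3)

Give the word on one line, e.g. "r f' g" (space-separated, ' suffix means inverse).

g g g

  after g: (1 7 4 8 3 6 2)
  after g: (1 4 3 2 7 8 6)
  after g: (1 8 2 4 6 7 3)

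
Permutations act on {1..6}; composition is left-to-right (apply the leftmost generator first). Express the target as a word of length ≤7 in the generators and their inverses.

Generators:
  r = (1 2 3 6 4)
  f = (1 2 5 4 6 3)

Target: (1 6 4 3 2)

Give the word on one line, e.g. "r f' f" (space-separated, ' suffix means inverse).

  after f: (1 2 5 4 6 3)
  after r: (1 3 2 5)
  after r: (1 6 4)(2 5)
  after f: (1 3)(2 4)
  after r: (1 6 4 3 2)

f r r f r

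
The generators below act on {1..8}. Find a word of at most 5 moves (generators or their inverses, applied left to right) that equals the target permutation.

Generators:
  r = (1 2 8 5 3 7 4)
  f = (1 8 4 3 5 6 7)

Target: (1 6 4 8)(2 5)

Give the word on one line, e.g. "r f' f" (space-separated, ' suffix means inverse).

  after f': (1 7 6 5 3 4 8)
  after f': (1 6 3 8 7 5 4)
  after r: (1 6 7 3 5)(2 8 4)
  after r: (1 6 4 8)(2 5)

f' f' r r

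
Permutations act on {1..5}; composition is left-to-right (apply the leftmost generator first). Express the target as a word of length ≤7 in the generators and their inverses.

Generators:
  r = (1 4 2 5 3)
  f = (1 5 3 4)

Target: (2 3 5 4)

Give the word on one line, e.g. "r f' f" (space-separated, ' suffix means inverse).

f' f' f' r r

  after f': (1 4 3 5)
  after f': (1 3)(4 5)
  after f': (1 5 3 4)
  after r: (1 3 2 5)
  after r: (2 3 5 4)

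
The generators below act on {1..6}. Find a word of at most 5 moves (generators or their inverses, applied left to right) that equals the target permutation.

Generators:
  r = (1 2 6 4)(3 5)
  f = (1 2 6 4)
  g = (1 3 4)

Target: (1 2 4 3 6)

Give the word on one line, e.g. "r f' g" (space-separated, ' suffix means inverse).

  after g': (1 4 3)
  after f': (1 6 2)(3 4)
  after f': (1 2 4 3 6)

g' f' f'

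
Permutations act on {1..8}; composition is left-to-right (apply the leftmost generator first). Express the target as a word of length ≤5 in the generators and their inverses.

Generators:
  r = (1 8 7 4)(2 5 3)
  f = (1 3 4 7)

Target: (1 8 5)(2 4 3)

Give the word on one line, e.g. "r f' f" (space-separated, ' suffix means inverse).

  after r': (1 4 7 8)(2 3 5)
  after f: (1 7 8 3 5 2 4)
  after r': (1 8 5 3 2 7)
  after f': (1 8 5)(2 4 3)

r' f r' f'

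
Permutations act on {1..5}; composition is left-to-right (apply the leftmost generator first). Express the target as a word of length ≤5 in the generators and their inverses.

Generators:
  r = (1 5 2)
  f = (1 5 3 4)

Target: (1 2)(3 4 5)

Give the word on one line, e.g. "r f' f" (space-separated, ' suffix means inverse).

  after f': (1 4 3 5)
  after f': (1 3)(4 5)
  after f': (1 5 3 4)
  after r: (1 2)(3 4 5)

f' f' f' r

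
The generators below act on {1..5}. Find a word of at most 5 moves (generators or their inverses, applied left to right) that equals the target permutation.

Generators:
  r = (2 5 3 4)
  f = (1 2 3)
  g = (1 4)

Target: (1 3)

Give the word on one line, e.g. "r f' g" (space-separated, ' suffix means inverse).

  after r: (2 5 3 4)
  after g: (1 4 2 5 3)
  after r': (1 3)

r g r'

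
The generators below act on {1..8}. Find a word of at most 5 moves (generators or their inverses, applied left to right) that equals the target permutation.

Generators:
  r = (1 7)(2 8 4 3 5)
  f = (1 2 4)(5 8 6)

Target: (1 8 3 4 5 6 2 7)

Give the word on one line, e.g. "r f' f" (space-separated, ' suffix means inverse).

  after f: (1 2 4)(5 8 6)
  after f: (1 4 2)(5 6 8)
  after r': (1 8 3 4 5 6 2 7)

f f r'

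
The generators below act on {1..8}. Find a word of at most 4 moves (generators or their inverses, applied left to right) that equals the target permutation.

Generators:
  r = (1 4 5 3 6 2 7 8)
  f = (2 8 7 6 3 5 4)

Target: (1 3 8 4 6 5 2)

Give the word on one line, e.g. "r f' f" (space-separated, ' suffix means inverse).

  after r: (1 4 5 3 6 2 7 8)
  after f': (1 5 6 4 3 7 2 8)
  after r: (1 3 8 4 6 5 2)

r f' r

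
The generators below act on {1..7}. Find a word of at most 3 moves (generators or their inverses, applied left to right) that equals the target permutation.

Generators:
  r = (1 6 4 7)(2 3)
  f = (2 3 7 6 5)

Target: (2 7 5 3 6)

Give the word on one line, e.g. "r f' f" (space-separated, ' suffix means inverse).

  after f: (2 3 7 6 5)
  after f: (2 7 5 3 6)

f f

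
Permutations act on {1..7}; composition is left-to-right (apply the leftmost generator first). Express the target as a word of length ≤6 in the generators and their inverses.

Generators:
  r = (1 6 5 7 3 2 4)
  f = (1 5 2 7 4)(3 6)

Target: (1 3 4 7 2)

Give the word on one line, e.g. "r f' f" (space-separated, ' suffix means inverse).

f r f' r'

  after f: (1 5 2 7 4)(3 6)
  after r: (1 7)(2 3 5 4 6)
  after f': (1 2 6 5 7 4 3)
  after r': (1 3 4 7 2)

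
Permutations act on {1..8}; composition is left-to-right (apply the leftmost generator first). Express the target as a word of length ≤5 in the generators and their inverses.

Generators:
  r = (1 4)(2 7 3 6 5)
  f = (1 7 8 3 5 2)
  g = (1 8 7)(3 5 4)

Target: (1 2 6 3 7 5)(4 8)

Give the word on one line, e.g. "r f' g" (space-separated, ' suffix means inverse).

g f' r'

  after g: (1 8 7)(3 5 4)
  after f': (1 7 2 5 4 8)
  after r': (1 2 6 3 7 5)(4 8)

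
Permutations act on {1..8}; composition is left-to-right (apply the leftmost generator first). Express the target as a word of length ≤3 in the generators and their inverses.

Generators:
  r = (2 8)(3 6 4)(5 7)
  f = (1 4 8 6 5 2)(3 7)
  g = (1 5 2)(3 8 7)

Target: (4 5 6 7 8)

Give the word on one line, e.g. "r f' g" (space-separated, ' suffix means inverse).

f' g

  after f': (1 2 5 6 8 4)(3 7)
  after g: (4 5 6 7 8)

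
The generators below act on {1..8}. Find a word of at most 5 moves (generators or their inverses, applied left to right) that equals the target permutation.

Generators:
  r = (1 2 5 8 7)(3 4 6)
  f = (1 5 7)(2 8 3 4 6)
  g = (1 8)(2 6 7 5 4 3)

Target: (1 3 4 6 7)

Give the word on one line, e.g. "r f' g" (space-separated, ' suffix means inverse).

  after r: (1 2 5 8 7)(3 4 6)
  after f': (1 6 8 5 2)
  after r: (1 3 4 6 7)

r f' r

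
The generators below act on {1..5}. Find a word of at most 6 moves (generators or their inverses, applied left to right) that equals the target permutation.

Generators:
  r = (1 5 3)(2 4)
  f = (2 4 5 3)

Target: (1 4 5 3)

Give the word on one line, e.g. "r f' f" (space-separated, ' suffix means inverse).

  after r': (1 3 5)(2 4)
  after f: (1 2 5)
  after r': (1 4 2)(3 5)
  after r': (1 2 3)
  after f: (1 4 5 3)

r' f r' r' f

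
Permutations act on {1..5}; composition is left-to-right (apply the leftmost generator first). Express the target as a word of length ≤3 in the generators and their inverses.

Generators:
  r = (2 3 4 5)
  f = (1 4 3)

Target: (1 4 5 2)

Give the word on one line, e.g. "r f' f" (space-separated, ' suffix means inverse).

  after r: (2 3 4 5)
  after f: (1 4 5 2)

r f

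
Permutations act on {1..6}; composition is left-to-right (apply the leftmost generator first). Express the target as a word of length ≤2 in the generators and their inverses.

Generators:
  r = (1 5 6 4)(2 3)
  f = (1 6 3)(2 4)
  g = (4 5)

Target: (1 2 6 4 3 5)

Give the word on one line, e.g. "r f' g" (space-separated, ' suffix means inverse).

  after f': (1 3 6)(2 4)
  after r': (1 2 6 4 3 5)

f' r'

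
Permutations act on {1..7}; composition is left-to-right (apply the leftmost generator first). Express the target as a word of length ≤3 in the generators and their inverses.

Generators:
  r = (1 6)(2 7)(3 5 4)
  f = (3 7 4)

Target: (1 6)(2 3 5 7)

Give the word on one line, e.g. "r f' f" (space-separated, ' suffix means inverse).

  after r: (1 6)(2 7)(3 5 4)
  after f': (1 6)(2 3 5 7)

r f'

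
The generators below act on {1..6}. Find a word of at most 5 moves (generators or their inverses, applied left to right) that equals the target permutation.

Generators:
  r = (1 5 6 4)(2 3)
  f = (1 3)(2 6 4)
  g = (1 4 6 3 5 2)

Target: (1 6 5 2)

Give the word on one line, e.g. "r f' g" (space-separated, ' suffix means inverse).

g' r' f g r'

  after g': (1 2 5 3 6 4)
  after r': (1 3 5 2)
  after f: (2 3 5 6 4)
  after g: (1 4)(2 5 3)
  after r': (1 6 5 2)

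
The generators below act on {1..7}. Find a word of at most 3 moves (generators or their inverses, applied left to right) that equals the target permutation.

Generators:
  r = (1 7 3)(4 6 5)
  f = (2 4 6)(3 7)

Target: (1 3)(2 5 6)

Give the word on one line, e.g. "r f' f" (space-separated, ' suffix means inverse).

f r'

  after f: (2 4 6)(3 7)
  after r': (1 3)(2 5 6)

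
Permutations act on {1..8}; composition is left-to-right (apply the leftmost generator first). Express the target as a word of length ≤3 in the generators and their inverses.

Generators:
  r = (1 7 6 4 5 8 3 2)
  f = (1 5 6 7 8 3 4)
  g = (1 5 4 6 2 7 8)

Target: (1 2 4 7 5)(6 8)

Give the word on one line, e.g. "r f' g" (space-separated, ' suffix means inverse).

r' f

  after r': (1 2 3 8 5 4 6 7)
  after f: (1 2 4 7 5)(6 8)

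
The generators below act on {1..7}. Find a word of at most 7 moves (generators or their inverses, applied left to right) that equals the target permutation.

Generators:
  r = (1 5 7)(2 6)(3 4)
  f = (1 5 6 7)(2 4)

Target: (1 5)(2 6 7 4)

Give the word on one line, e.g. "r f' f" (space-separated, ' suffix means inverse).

  after r: (1 5 7)(2 6)(3 4)
  after f: (1 6 4 3 2 7 5)
  after f: (1 7 6 2)(3 4)
  after r: (2 5 7)
  after f: (1 5)(2 6 7 4)

r f f r f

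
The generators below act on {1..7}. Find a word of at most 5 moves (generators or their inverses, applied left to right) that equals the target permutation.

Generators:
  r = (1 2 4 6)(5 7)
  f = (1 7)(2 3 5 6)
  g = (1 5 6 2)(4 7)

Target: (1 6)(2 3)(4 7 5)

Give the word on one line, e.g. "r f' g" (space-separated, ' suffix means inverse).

r' g f'

  after r': (1 6 4 2)(5 7)
  after g: (1 2 5 4)(6 7)
  after f': (1 6)(2 3)(4 7 5)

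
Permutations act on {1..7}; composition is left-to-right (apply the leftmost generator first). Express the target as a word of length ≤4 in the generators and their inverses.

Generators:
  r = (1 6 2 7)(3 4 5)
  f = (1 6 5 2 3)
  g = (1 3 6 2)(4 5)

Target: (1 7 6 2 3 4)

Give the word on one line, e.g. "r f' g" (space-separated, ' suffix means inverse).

  after r': (1 7 2 6)(3 5 4)
  after g': (1 7 6 2 3 4)

r' g'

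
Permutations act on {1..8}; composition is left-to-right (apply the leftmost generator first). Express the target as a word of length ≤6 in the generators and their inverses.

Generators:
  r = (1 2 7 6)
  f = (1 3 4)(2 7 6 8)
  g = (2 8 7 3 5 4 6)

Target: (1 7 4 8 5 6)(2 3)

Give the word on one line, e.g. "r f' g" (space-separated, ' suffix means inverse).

g g g r' r'

  after g: (2 8 7 3 5 4 6)
  after g: (2 7 5 6 8 3 4)
  after g: (2 3 6 7 4 8 5)
  after r': (1 6 2 3 7 4 8 5)
  after r': (1 7 4 8 5 6)(2 3)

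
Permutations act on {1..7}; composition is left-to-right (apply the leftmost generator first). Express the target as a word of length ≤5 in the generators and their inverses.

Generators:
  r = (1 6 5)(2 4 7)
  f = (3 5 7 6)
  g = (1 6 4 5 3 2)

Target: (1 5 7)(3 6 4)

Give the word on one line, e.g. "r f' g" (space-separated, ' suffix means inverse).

g' r g

  after g': (1 2 3 5 4 6)
  after r: (1 4 5 7 2 3)
  after g: (1 5 7)(3 6 4)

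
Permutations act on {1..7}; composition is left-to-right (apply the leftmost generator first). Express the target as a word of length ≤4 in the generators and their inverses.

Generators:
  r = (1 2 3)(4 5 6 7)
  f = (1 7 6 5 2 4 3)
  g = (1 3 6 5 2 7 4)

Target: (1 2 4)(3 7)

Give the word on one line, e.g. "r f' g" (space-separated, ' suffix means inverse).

f' r'

  after f': (1 3 4 2 5 6 7)
  after r': (1 2 4)(3 7)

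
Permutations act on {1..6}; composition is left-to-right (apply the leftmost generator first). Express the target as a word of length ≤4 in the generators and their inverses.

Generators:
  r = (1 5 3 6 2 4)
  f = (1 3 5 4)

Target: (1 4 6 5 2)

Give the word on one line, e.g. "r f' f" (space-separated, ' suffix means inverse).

  after r': (1 4 2 6 3 5)
  after f': (1 5 4 2 6)
  after r': (2 3 5)(4 6)
  after f': (1 4 6 5 2)

r' f' r' f'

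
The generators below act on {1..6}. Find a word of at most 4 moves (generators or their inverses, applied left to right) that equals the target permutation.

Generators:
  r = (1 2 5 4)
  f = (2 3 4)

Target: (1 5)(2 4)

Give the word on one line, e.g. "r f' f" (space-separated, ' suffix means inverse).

  after r: (1 2 5 4)
  after r: (1 5)(2 4)

r r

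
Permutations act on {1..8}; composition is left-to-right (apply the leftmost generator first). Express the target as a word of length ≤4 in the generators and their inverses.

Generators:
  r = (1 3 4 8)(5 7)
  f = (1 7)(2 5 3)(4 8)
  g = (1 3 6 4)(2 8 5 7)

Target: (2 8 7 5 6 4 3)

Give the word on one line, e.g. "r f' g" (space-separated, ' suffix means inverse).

g' r' g'

  after g': (1 4 6 3)(2 7 5 8)
  after r': (1 3 8 2 5 4 6)
  after g': (2 8 7 5 6 4 3)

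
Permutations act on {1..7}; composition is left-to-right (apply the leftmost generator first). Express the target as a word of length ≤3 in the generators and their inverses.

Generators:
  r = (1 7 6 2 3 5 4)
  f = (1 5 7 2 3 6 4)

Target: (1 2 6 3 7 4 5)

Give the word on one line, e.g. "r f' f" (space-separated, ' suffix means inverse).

  after r: (1 7 6 2 3 5 4)
  after f: (1 2 6 3 7 4 5)

r f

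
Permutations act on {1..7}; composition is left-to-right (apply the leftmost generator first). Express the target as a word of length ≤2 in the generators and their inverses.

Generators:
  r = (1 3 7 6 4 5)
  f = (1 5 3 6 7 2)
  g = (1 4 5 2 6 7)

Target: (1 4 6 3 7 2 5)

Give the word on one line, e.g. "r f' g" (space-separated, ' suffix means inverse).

  after f: (1 5 3 6 7 2)
  after r': (1 4 6 3 7 2 5)

f r'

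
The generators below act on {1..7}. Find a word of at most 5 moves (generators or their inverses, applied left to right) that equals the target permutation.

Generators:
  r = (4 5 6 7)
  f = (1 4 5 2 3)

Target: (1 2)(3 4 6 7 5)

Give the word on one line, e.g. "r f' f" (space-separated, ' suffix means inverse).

f r' r' r' f

  after f: (1 4 5 2 3)
  after r': (1 7 6 5 2 3)
  after r': (1 6 4 7 5 2 3)
  after r': (1 5 2 3)(4 6 7)
  after f: (1 2)(3 4 6 7 5)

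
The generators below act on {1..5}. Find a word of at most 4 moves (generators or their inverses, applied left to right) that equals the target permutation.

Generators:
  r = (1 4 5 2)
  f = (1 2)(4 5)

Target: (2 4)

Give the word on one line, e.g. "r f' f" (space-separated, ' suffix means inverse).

f r

  after f: (1 2)(4 5)
  after r: (2 4)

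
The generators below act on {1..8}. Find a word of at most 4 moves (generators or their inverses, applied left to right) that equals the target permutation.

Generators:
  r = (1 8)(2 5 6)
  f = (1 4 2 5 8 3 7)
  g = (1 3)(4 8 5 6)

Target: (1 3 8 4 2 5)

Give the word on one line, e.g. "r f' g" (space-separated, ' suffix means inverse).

  after g': (1 3)(4 6 5 8)
  after r: (1 3 8 4 2 5)

g' r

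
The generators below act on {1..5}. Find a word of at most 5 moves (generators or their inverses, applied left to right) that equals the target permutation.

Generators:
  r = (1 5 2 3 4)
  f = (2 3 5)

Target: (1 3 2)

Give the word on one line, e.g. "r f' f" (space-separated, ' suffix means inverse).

  after r: (1 5 2 3 4)
  after f: (1 2 5 3 4)
  after r': (1 5 2)
  after f': (1 3 2)

r f r' f'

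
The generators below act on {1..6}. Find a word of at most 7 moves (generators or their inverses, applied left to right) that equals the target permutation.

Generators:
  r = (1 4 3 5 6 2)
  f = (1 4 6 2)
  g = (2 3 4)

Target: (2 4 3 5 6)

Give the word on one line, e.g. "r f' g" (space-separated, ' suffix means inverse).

  after g': (2 4 3)
  after r': (1 2)(3 6 5)
  after f': (1 6 5 3 4)
  after r: (1 2)
  after r: (2 4 3 5 6)

g' r' f' r r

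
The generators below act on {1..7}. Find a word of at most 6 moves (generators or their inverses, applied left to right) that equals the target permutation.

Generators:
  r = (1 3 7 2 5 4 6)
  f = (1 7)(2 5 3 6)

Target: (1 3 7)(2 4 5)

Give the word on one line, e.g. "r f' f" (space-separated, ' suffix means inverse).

  after r': (1 6 4 5 2 7 3)
  after f': (1 3 7 5 6 4 2)
  after r': (2 6 5 4 7)
  after r': (1 6 2 4 3)
  after f': (1 3 7)(2 4 5)

r' f' r' r' f'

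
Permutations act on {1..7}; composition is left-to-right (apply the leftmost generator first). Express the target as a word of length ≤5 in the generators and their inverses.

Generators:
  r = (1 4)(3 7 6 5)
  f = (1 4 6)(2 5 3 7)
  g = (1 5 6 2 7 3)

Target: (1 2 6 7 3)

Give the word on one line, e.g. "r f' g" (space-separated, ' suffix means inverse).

r' f g

  after r': (1 4)(3 5 6 7)
  after f: (1 6 2 5)
  after g: (1 2 6 7 3)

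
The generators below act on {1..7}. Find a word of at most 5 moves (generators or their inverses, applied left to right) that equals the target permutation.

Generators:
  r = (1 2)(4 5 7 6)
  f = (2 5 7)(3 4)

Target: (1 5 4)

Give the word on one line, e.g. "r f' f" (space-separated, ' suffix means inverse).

r f f r'

  after r: (1 2)(4 5 7 6)
  after f: (1 5 2)(3 4 7 6)
  after f: (1 7 6 4 2)
  after r': (1 5 4)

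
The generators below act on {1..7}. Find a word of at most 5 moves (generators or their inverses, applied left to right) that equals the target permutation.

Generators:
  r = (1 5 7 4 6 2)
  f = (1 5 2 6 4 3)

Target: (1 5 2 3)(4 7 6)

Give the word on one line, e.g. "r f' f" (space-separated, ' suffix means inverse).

f' r' f' r' r'

  after f': (1 3 4 6 2 5)
  after r': (1 3 7 5 2)
  after f': (1 4 6 2 3 7)
  after r': (1 7 2 3 5)
  after r': (1 5 2 3)(4 7 6)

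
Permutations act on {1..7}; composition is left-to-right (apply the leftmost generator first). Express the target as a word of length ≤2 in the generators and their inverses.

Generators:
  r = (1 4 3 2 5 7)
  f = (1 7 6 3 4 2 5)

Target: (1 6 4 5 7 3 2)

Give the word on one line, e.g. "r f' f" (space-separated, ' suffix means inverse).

  after f: (1 7 6 3 4 2 5)
  after f: (1 6 4 5 7 3 2)

f f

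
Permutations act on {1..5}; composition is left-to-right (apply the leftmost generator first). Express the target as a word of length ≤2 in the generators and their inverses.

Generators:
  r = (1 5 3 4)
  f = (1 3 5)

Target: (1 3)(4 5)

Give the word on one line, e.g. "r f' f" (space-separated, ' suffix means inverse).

  after r': (1 4 3 5)
  after r': (1 3)(4 5)

r' r'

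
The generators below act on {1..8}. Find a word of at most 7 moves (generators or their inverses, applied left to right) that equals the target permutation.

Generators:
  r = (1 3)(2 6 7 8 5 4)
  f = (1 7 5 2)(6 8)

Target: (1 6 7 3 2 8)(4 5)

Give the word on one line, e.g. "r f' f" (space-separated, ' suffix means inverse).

  after r': (1 3)(2 4 5 8 7 6)
  after f': (1 3 2 4 7 8)(5 6)
  after r': (2 5)(3 4 6 8)
  after f': (1 2 7)(3 4 8)
  after r: (1 6 7 3 2 8)(4 5)

r' f' r' f' r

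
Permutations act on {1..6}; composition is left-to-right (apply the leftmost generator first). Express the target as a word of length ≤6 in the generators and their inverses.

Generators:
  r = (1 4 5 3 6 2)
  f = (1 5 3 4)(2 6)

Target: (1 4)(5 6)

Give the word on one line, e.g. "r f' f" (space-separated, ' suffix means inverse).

  after f': (1 4 3 5)(2 6)
  after r: (1 5 4 6)
  after f': (2 6 4)(3 5)
  after r: (1 4)(5 6)

f' r f' r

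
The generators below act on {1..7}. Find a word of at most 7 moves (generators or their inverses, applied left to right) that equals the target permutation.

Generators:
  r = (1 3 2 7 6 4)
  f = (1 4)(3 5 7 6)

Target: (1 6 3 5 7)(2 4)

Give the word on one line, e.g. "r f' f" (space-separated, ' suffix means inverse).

  after r: (1 3 2 7 6 4)
  after f: (1 5 7 3 2 6)
  after r': (1 5 2 7)(4 6)
  after f: (1 7 4 3 5 2 6)
  after r: (1 6 3 5 7)(2 4)

r f r' f r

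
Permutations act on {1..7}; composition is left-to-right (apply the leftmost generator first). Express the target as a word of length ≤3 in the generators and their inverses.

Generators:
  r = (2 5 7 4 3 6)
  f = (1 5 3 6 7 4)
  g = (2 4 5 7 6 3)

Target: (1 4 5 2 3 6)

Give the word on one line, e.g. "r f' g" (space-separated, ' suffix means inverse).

  after g': (2 3 6 7 5 4)
  after g': (2 6 5)(3 7 4)
  after f': (1 4 5 2 3 6)

g' g' f'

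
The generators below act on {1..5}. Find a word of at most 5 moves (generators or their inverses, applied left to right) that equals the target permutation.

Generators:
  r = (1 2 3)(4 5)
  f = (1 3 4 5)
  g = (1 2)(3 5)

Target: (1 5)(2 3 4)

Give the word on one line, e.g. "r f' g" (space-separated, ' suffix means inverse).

g r f r

  after g: (1 2)(3 5)
  after r: (1 3 4 5)
  after f: (1 4)(3 5)
  after r: (1 5)(2 3 4)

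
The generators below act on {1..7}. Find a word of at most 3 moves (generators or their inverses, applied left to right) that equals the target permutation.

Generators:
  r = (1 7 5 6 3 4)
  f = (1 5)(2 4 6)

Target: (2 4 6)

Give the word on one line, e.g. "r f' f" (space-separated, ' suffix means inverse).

f' f'

  after f': (1 5)(2 6 4)
  after f': (2 4 6)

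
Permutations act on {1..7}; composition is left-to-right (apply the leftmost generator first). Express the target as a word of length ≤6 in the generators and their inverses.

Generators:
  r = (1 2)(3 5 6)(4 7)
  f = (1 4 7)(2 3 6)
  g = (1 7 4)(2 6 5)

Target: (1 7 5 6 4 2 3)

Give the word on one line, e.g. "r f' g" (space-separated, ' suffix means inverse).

f r f' r'

  after f: (1 4 7)(2 3 6)
  after r: (1 7 2 5 6)
  after f': (1 4)(2 5 3)(6 7)
  after r': (1 7 5 6 4 2 3)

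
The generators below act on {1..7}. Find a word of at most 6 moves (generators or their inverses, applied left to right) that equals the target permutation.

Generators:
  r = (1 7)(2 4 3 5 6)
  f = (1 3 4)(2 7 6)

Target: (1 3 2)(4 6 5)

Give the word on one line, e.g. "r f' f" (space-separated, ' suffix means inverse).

  after f': (1 4 3)(2 6 7)
  after r: (1 3 7 4 5 6)
  after f': (2 6 4 5 7 3)
  after f': (1 4 5 2 7)(3 6)
  after r: (1 3 2)(4 6 5)

f' r f' f' r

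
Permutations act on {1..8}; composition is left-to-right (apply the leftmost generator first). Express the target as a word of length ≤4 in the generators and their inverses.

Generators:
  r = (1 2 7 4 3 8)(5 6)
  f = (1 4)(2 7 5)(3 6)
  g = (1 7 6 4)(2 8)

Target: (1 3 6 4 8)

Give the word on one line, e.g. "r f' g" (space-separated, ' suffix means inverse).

  after r': (1 8 3 4 7 2)(5 6)
  after r': (1 3 7)(2 8 4)
  after g: (1 3 6 4 8)

r' r' g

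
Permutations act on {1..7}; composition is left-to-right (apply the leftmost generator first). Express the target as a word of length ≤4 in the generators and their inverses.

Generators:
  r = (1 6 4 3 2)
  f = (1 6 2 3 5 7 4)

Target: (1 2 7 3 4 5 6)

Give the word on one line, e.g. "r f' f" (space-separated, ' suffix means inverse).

  after f': (1 4 7 5 3 2 6)
  after r: (1 3)(2 4 7 5)
  after f': (1 2 7 3 4 5 6)

f' r f'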